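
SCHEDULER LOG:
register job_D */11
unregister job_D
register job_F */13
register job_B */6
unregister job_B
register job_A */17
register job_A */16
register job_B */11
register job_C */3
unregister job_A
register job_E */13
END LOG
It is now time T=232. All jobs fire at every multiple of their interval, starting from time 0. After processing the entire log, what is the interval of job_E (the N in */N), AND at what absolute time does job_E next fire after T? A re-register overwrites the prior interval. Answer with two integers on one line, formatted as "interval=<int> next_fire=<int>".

Op 1: register job_D */11 -> active={job_D:*/11}
Op 2: unregister job_D -> active={}
Op 3: register job_F */13 -> active={job_F:*/13}
Op 4: register job_B */6 -> active={job_B:*/6, job_F:*/13}
Op 5: unregister job_B -> active={job_F:*/13}
Op 6: register job_A */17 -> active={job_A:*/17, job_F:*/13}
Op 7: register job_A */16 -> active={job_A:*/16, job_F:*/13}
Op 8: register job_B */11 -> active={job_A:*/16, job_B:*/11, job_F:*/13}
Op 9: register job_C */3 -> active={job_A:*/16, job_B:*/11, job_C:*/3, job_F:*/13}
Op 10: unregister job_A -> active={job_B:*/11, job_C:*/3, job_F:*/13}
Op 11: register job_E */13 -> active={job_B:*/11, job_C:*/3, job_E:*/13, job_F:*/13}
Final interval of job_E = 13
Next fire of job_E after T=232: (232//13+1)*13 = 234

Answer: interval=13 next_fire=234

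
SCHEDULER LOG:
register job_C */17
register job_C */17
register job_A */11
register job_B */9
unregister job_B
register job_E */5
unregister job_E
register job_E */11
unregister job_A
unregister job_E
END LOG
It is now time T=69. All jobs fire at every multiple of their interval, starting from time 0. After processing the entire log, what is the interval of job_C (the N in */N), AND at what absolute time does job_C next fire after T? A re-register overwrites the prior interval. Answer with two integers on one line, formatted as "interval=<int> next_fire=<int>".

Answer: interval=17 next_fire=85

Derivation:
Op 1: register job_C */17 -> active={job_C:*/17}
Op 2: register job_C */17 -> active={job_C:*/17}
Op 3: register job_A */11 -> active={job_A:*/11, job_C:*/17}
Op 4: register job_B */9 -> active={job_A:*/11, job_B:*/9, job_C:*/17}
Op 5: unregister job_B -> active={job_A:*/11, job_C:*/17}
Op 6: register job_E */5 -> active={job_A:*/11, job_C:*/17, job_E:*/5}
Op 7: unregister job_E -> active={job_A:*/11, job_C:*/17}
Op 8: register job_E */11 -> active={job_A:*/11, job_C:*/17, job_E:*/11}
Op 9: unregister job_A -> active={job_C:*/17, job_E:*/11}
Op 10: unregister job_E -> active={job_C:*/17}
Final interval of job_C = 17
Next fire of job_C after T=69: (69//17+1)*17 = 85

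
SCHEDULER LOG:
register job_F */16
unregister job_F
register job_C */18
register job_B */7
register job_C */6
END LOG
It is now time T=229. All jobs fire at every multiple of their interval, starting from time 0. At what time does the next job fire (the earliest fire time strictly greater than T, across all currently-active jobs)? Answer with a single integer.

Answer: 231

Derivation:
Op 1: register job_F */16 -> active={job_F:*/16}
Op 2: unregister job_F -> active={}
Op 3: register job_C */18 -> active={job_C:*/18}
Op 4: register job_B */7 -> active={job_B:*/7, job_C:*/18}
Op 5: register job_C */6 -> active={job_B:*/7, job_C:*/6}
  job_B: interval 7, next fire after T=229 is 231
  job_C: interval 6, next fire after T=229 is 234
Earliest fire time = 231 (job job_B)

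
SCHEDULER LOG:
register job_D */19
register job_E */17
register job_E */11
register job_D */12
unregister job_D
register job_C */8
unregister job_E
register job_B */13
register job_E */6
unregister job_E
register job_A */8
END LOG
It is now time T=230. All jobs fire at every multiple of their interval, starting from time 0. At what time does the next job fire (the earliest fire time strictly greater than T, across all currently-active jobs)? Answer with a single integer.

Op 1: register job_D */19 -> active={job_D:*/19}
Op 2: register job_E */17 -> active={job_D:*/19, job_E:*/17}
Op 3: register job_E */11 -> active={job_D:*/19, job_E:*/11}
Op 4: register job_D */12 -> active={job_D:*/12, job_E:*/11}
Op 5: unregister job_D -> active={job_E:*/11}
Op 6: register job_C */8 -> active={job_C:*/8, job_E:*/11}
Op 7: unregister job_E -> active={job_C:*/8}
Op 8: register job_B */13 -> active={job_B:*/13, job_C:*/8}
Op 9: register job_E */6 -> active={job_B:*/13, job_C:*/8, job_E:*/6}
Op 10: unregister job_E -> active={job_B:*/13, job_C:*/8}
Op 11: register job_A */8 -> active={job_A:*/8, job_B:*/13, job_C:*/8}
  job_A: interval 8, next fire after T=230 is 232
  job_B: interval 13, next fire after T=230 is 234
  job_C: interval 8, next fire after T=230 is 232
Earliest fire time = 232 (job job_A)

Answer: 232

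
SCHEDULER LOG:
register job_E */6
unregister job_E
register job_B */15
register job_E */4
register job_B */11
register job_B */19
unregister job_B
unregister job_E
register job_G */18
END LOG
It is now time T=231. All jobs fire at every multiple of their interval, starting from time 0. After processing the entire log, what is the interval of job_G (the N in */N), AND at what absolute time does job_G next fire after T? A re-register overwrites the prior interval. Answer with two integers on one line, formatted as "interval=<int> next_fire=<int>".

Op 1: register job_E */6 -> active={job_E:*/6}
Op 2: unregister job_E -> active={}
Op 3: register job_B */15 -> active={job_B:*/15}
Op 4: register job_E */4 -> active={job_B:*/15, job_E:*/4}
Op 5: register job_B */11 -> active={job_B:*/11, job_E:*/4}
Op 6: register job_B */19 -> active={job_B:*/19, job_E:*/4}
Op 7: unregister job_B -> active={job_E:*/4}
Op 8: unregister job_E -> active={}
Op 9: register job_G */18 -> active={job_G:*/18}
Final interval of job_G = 18
Next fire of job_G after T=231: (231//18+1)*18 = 234

Answer: interval=18 next_fire=234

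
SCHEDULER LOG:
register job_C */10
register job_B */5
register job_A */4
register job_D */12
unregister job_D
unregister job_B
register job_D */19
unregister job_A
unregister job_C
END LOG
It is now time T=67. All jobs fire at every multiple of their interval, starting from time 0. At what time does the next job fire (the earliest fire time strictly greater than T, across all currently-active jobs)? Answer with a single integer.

Op 1: register job_C */10 -> active={job_C:*/10}
Op 2: register job_B */5 -> active={job_B:*/5, job_C:*/10}
Op 3: register job_A */4 -> active={job_A:*/4, job_B:*/5, job_C:*/10}
Op 4: register job_D */12 -> active={job_A:*/4, job_B:*/5, job_C:*/10, job_D:*/12}
Op 5: unregister job_D -> active={job_A:*/4, job_B:*/5, job_C:*/10}
Op 6: unregister job_B -> active={job_A:*/4, job_C:*/10}
Op 7: register job_D */19 -> active={job_A:*/4, job_C:*/10, job_D:*/19}
Op 8: unregister job_A -> active={job_C:*/10, job_D:*/19}
Op 9: unregister job_C -> active={job_D:*/19}
  job_D: interval 19, next fire after T=67 is 76
Earliest fire time = 76 (job job_D)

Answer: 76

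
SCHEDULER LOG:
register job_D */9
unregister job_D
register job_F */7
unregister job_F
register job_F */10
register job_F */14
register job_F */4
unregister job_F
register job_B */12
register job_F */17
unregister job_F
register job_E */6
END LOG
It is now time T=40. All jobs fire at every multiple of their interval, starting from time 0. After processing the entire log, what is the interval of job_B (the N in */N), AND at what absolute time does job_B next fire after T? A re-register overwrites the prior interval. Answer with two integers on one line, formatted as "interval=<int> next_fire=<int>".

Op 1: register job_D */9 -> active={job_D:*/9}
Op 2: unregister job_D -> active={}
Op 3: register job_F */7 -> active={job_F:*/7}
Op 4: unregister job_F -> active={}
Op 5: register job_F */10 -> active={job_F:*/10}
Op 6: register job_F */14 -> active={job_F:*/14}
Op 7: register job_F */4 -> active={job_F:*/4}
Op 8: unregister job_F -> active={}
Op 9: register job_B */12 -> active={job_B:*/12}
Op 10: register job_F */17 -> active={job_B:*/12, job_F:*/17}
Op 11: unregister job_F -> active={job_B:*/12}
Op 12: register job_E */6 -> active={job_B:*/12, job_E:*/6}
Final interval of job_B = 12
Next fire of job_B after T=40: (40//12+1)*12 = 48

Answer: interval=12 next_fire=48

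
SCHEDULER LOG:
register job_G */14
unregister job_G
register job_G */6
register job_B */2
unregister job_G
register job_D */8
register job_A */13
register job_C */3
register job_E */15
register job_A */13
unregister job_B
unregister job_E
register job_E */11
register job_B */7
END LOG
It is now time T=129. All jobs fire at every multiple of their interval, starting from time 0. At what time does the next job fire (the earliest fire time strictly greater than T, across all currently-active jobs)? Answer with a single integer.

Answer: 130

Derivation:
Op 1: register job_G */14 -> active={job_G:*/14}
Op 2: unregister job_G -> active={}
Op 3: register job_G */6 -> active={job_G:*/6}
Op 4: register job_B */2 -> active={job_B:*/2, job_G:*/6}
Op 5: unregister job_G -> active={job_B:*/2}
Op 6: register job_D */8 -> active={job_B:*/2, job_D:*/8}
Op 7: register job_A */13 -> active={job_A:*/13, job_B:*/2, job_D:*/8}
Op 8: register job_C */3 -> active={job_A:*/13, job_B:*/2, job_C:*/3, job_D:*/8}
Op 9: register job_E */15 -> active={job_A:*/13, job_B:*/2, job_C:*/3, job_D:*/8, job_E:*/15}
Op 10: register job_A */13 -> active={job_A:*/13, job_B:*/2, job_C:*/3, job_D:*/8, job_E:*/15}
Op 11: unregister job_B -> active={job_A:*/13, job_C:*/3, job_D:*/8, job_E:*/15}
Op 12: unregister job_E -> active={job_A:*/13, job_C:*/3, job_D:*/8}
Op 13: register job_E */11 -> active={job_A:*/13, job_C:*/3, job_D:*/8, job_E:*/11}
Op 14: register job_B */7 -> active={job_A:*/13, job_B:*/7, job_C:*/3, job_D:*/8, job_E:*/11}
  job_A: interval 13, next fire after T=129 is 130
  job_B: interval 7, next fire after T=129 is 133
  job_C: interval 3, next fire after T=129 is 132
  job_D: interval 8, next fire after T=129 is 136
  job_E: interval 11, next fire after T=129 is 132
Earliest fire time = 130 (job job_A)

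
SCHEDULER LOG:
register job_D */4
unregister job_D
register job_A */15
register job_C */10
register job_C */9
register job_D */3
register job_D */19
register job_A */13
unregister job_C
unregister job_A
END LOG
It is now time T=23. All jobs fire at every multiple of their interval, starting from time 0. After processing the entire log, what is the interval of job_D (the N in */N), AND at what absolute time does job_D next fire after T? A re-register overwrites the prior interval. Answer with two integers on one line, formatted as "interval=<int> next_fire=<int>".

Answer: interval=19 next_fire=38

Derivation:
Op 1: register job_D */4 -> active={job_D:*/4}
Op 2: unregister job_D -> active={}
Op 3: register job_A */15 -> active={job_A:*/15}
Op 4: register job_C */10 -> active={job_A:*/15, job_C:*/10}
Op 5: register job_C */9 -> active={job_A:*/15, job_C:*/9}
Op 6: register job_D */3 -> active={job_A:*/15, job_C:*/9, job_D:*/3}
Op 7: register job_D */19 -> active={job_A:*/15, job_C:*/9, job_D:*/19}
Op 8: register job_A */13 -> active={job_A:*/13, job_C:*/9, job_D:*/19}
Op 9: unregister job_C -> active={job_A:*/13, job_D:*/19}
Op 10: unregister job_A -> active={job_D:*/19}
Final interval of job_D = 19
Next fire of job_D after T=23: (23//19+1)*19 = 38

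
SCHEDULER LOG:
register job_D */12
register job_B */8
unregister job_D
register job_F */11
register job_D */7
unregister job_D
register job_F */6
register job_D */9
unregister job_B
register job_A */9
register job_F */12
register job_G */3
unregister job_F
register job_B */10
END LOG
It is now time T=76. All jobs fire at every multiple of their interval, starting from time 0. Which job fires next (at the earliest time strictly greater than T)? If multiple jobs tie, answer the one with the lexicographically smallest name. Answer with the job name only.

Answer: job_G

Derivation:
Op 1: register job_D */12 -> active={job_D:*/12}
Op 2: register job_B */8 -> active={job_B:*/8, job_D:*/12}
Op 3: unregister job_D -> active={job_B:*/8}
Op 4: register job_F */11 -> active={job_B:*/8, job_F:*/11}
Op 5: register job_D */7 -> active={job_B:*/8, job_D:*/7, job_F:*/11}
Op 6: unregister job_D -> active={job_B:*/8, job_F:*/11}
Op 7: register job_F */6 -> active={job_B:*/8, job_F:*/6}
Op 8: register job_D */9 -> active={job_B:*/8, job_D:*/9, job_F:*/6}
Op 9: unregister job_B -> active={job_D:*/9, job_F:*/6}
Op 10: register job_A */9 -> active={job_A:*/9, job_D:*/9, job_F:*/6}
Op 11: register job_F */12 -> active={job_A:*/9, job_D:*/9, job_F:*/12}
Op 12: register job_G */3 -> active={job_A:*/9, job_D:*/9, job_F:*/12, job_G:*/3}
Op 13: unregister job_F -> active={job_A:*/9, job_D:*/9, job_G:*/3}
Op 14: register job_B */10 -> active={job_A:*/9, job_B:*/10, job_D:*/9, job_G:*/3}
  job_A: interval 9, next fire after T=76 is 81
  job_B: interval 10, next fire after T=76 is 80
  job_D: interval 9, next fire after T=76 is 81
  job_G: interval 3, next fire after T=76 is 78
Earliest = 78, winner (lex tiebreak) = job_G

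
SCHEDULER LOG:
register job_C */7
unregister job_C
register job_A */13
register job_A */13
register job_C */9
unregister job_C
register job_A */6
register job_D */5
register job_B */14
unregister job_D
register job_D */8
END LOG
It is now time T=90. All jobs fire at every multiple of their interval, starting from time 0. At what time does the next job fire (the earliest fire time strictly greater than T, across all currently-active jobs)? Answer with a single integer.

Answer: 96

Derivation:
Op 1: register job_C */7 -> active={job_C:*/7}
Op 2: unregister job_C -> active={}
Op 3: register job_A */13 -> active={job_A:*/13}
Op 4: register job_A */13 -> active={job_A:*/13}
Op 5: register job_C */9 -> active={job_A:*/13, job_C:*/9}
Op 6: unregister job_C -> active={job_A:*/13}
Op 7: register job_A */6 -> active={job_A:*/6}
Op 8: register job_D */5 -> active={job_A:*/6, job_D:*/5}
Op 9: register job_B */14 -> active={job_A:*/6, job_B:*/14, job_D:*/5}
Op 10: unregister job_D -> active={job_A:*/6, job_B:*/14}
Op 11: register job_D */8 -> active={job_A:*/6, job_B:*/14, job_D:*/8}
  job_A: interval 6, next fire after T=90 is 96
  job_B: interval 14, next fire after T=90 is 98
  job_D: interval 8, next fire after T=90 is 96
Earliest fire time = 96 (job job_A)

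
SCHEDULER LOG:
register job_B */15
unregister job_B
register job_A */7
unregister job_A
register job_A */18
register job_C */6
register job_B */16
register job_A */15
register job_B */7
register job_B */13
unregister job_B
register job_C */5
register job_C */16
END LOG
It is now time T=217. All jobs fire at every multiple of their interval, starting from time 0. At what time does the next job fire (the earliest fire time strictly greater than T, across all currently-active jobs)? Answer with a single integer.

Op 1: register job_B */15 -> active={job_B:*/15}
Op 2: unregister job_B -> active={}
Op 3: register job_A */7 -> active={job_A:*/7}
Op 4: unregister job_A -> active={}
Op 5: register job_A */18 -> active={job_A:*/18}
Op 6: register job_C */6 -> active={job_A:*/18, job_C:*/6}
Op 7: register job_B */16 -> active={job_A:*/18, job_B:*/16, job_C:*/6}
Op 8: register job_A */15 -> active={job_A:*/15, job_B:*/16, job_C:*/6}
Op 9: register job_B */7 -> active={job_A:*/15, job_B:*/7, job_C:*/6}
Op 10: register job_B */13 -> active={job_A:*/15, job_B:*/13, job_C:*/6}
Op 11: unregister job_B -> active={job_A:*/15, job_C:*/6}
Op 12: register job_C */5 -> active={job_A:*/15, job_C:*/5}
Op 13: register job_C */16 -> active={job_A:*/15, job_C:*/16}
  job_A: interval 15, next fire after T=217 is 225
  job_C: interval 16, next fire after T=217 is 224
Earliest fire time = 224 (job job_C)

Answer: 224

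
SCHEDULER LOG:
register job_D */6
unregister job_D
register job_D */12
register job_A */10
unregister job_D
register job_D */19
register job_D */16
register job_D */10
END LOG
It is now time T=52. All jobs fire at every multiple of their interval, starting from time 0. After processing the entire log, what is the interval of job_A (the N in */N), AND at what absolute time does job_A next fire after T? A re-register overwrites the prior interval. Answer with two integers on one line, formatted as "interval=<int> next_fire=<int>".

Op 1: register job_D */6 -> active={job_D:*/6}
Op 2: unregister job_D -> active={}
Op 3: register job_D */12 -> active={job_D:*/12}
Op 4: register job_A */10 -> active={job_A:*/10, job_D:*/12}
Op 5: unregister job_D -> active={job_A:*/10}
Op 6: register job_D */19 -> active={job_A:*/10, job_D:*/19}
Op 7: register job_D */16 -> active={job_A:*/10, job_D:*/16}
Op 8: register job_D */10 -> active={job_A:*/10, job_D:*/10}
Final interval of job_A = 10
Next fire of job_A after T=52: (52//10+1)*10 = 60

Answer: interval=10 next_fire=60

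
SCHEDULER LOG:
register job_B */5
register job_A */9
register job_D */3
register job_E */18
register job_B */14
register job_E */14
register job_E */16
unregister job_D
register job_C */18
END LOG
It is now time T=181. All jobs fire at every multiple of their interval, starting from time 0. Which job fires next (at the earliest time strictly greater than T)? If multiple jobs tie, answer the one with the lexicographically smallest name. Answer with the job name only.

Op 1: register job_B */5 -> active={job_B:*/5}
Op 2: register job_A */9 -> active={job_A:*/9, job_B:*/5}
Op 3: register job_D */3 -> active={job_A:*/9, job_B:*/5, job_D:*/3}
Op 4: register job_E */18 -> active={job_A:*/9, job_B:*/5, job_D:*/3, job_E:*/18}
Op 5: register job_B */14 -> active={job_A:*/9, job_B:*/14, job_D:*/3, job_E:*/18}
Op 6: register job_E */14 -> active={job_A:*/9, job_B:*/14, job_D:*/3, job_E:*/14}
Op 7: register job_E */16 -> active={job_A:*/9, job_B:*/14, job_D:*/3, job_E:*/16}
Op 8: unregister job_D -> active={job_A:*/9, job_B:*/14, job_E:*/16}
Op 9: register job_C */18 -> active={job_A:*/9, job_B:*/14, job_C:*/18, job_E:*/16}
  job_A: interval 9, next fire after T=181 is 189
  job_B: interval 14, next fire after T=181 is 182
  job_C: interval 18, next fire after T=181 is 198
  job_E: interval 16, next fire after T=181 is 192
Earliest = 182, winner (lex tiebreak) = job_B

Answer: job_B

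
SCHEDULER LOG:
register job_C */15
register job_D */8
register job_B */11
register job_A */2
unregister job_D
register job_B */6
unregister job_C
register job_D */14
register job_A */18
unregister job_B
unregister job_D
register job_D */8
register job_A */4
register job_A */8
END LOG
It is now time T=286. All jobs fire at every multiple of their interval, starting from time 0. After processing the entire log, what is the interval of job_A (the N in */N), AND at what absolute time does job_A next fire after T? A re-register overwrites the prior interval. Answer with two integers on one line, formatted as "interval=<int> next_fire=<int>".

Answer: interval=8 next_fire=288

Derivation:
Op 1: register job_C */15 -> active={job_C:*/15}
Op 2: register job_D */8 -> active={job_C:*/15, job_D:*/8}
Op 3: register job_B */11 -> active={job_B:*/11, job_C:*/15, job_D:*/8}
Op 4: register job_A */2 -> active={job_A:*/2, job_B:*/11, job_C:*/15, job_D:*/8}
Op 5: unregister job_D -> active={job_A:*/2, job_B:*/11, job_C:*/15}
Op 6: register job_B */6 -> active={job_A:*/2, job_B:*/6, job_C:*/15}
Op 7: unregister job_C -> active={job_A:*/2, job_B:*/6}
Op 8: register job_D */14 -> active={job_A:*/2, job_B:*/6, job_D:*/14}
Op 9: register job_A */18 -> active={job_A:*/18, job_B:*/6, job_D:*/14}
Op 10: unregister job_B -> active={job_A:*/18, job_D:*/14}
Op 11: unregister job_D -> active={job_A:*/18}
Op 12: register job_D */8 -> active={job_A:*/18, job_D:*/8}
Op 13: register job_A */4 -> active={job_A:*/4, job_D:*/8}
Op 14: register job_A */8 -> active={job_A:*/8, job_D:*/8}
Final interval of job_A = 8
Next fire of job_A after T=286: (286//8+1)*8 = 288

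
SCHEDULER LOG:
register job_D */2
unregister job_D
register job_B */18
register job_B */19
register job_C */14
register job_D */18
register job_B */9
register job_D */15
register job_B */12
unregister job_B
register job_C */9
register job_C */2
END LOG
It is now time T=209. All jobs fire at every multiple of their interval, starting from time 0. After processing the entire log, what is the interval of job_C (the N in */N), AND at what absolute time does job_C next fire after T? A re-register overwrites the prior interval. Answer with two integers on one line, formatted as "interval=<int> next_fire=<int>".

Answer: interval=2 next_fire=210

Derivation:
Op 1: register job_D */2 -> active={job_D:*/2}
Op 2: unregister job_D -> active={}
Op 3: register job_B */18 -> active={job_B:*/18}
Op 4: register job_B */19 -> active={job_B:*/19}
Op 5: register job_C */14 -> active={job_B:*/19, job_C:*/14}
Op 6: register job_D */18 -> active={job_B:*/19, job_C:*/14, job_D:*/18}
Op 7: register job_B */9 -> active={job_B:*/9, job_C:*/14, job_D:*/18}
Op 8: register job_D */15 -> active={job_B:*/9, job_C:*/14, job_D:*/15}
Op 9: register job_B */12 -> active={job_B:*/12, job_C:*/14, job_D:*/15}
Op 10: unregister job_B -> active={job_C:*/14, job_D:*/15}
Op 11: register job_C */9 -> active={job_C:*/9, job_D:*/15}
Op 12: register job_C */2 -> active={job_C:*/2, job_D:*/15}
Final interval of job_C = 2
Next fire of job_C after T=209: (209//2+1)*2 = 210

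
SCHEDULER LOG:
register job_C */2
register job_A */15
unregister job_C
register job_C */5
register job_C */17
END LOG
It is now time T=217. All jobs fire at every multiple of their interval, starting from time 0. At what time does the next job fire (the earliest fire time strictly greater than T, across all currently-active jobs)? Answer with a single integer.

Answer: 221

Derivation:
Op 1: register job_C */2 -> active={job_C:*/2}
Op 2: register job_A */15 -> active={job_A:*/15, job_C:*/2}
Op 3: unregister job_C -> active={job_A:*/15}
Op 4: register job_C */5 -> active={job_A:*/15, job_C:*/5}
Op 5: register job_C */17 -> active={job_A:*/15, job_C:*/17}
  job_A: interval 15, next fire after T=217 is 225
  job_C: interval 17, next fire after T=217 is 221
Earliest fire time = 221 (job job_C)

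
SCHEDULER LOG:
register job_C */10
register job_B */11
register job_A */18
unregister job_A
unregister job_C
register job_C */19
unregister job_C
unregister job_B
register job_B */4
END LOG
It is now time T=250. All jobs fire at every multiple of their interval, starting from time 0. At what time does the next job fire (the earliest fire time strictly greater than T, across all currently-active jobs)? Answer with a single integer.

Op 1: register job_C */10 -> active={job_C:*/10}
Op 2: register job_B */11 -> active={job_B:*/11, job_C:*/10}
Op 3: register job_A */18 -> active={job_A:*/18, job_B:*/11, job_C:*/10}
Op 4: unregister job_A -> active={job_B:*/11, job_C:*/10}
Op 5: unregister job_C -> active={job_B:*/11}
Op 6: register job_C */19 -> active={job_B:*/11, job_C:*/19}
Op 7: unregister job_C -> active={job_B:*/11}
Op 8: unregister job_B -> active={}
Op 9: register job_B */4 -> active={job_B:*/4}
  job_B: interval 4, next fire after T=250 is 252
Earliest fire time = 252 (job job_B)

Answer: 252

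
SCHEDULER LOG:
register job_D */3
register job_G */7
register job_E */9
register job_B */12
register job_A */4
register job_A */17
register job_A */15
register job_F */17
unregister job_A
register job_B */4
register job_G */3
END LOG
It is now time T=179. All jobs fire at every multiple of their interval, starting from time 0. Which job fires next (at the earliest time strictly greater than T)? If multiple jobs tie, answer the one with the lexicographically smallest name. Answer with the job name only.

Op 1: register job_D */3 -> active={job_D:*/3}
Op 2: register job_G */7 -> active={job_D:*/3, job_G:*/7}
Op 3: register job_E */9 -> active={job_D:*/3, job_E:*/9, job_G:*/7}
Op 4: register job_B */12 -> active={job_B:*/12, job_D:*/3, job_E:*/9, job_G:*/7}
Op 5: register job_A */4 -> active={job_A:*/4, job_B:*/12, job_D:*/3, job_E:*/9, job_G:*/7}
Op 6: register job_A */17 -> active={job_A:*/17, job_B:*/12, job_D:*/3, job_E:*/9, job_G:*/7}
Op 7: register job_A */15 -> active={job_A:*/15, job_B:*/12, job_D:*/3, job_E:*/9, job_G:*/7}
Op 8: register job_F */17 -> active={job_A:*/15, job_B:*/12, job_D:*/3, job_E:*/9, job_F:*/17, job_G:*/7}
Op 9: unregister job_A -> active={job_B:*/12, job_D:*/3, job_E:*/9, job_F:*/17, job_G:*/7}
Op 10: register job_B */4 -> active={job_B:*/4, job_D:*/3, job_E:*/9, job_F:*/17, job_G:*/7}
Op 11: register job_G */3 -> active={job_B:*/4, job_D:*/3, job_E:*/9, job_F:*/17, job_G:*/3}
  job_B: interval 4, next fire after T=179 is 180
  job_D: interval 3, next fire after T=179 is 180
  job_E: interval 9, next fire after T=179 is 180
  job_F: interval 17, next fire after T=179 is 187
  job_G: interval 3, next fire after T=179 is 180
Earliest = 180, winner (lex tiebreak) = job_B

Answer: job_B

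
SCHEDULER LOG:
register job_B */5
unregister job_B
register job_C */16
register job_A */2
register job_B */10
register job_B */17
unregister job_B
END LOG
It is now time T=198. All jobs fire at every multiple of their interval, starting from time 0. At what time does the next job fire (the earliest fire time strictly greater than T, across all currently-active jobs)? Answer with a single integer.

Op 1: register job_B */5 -> active={job_B:*/5}
Op 2: unregister job_B -> active={}
Op 3: register job_C */16 -> active={job_C:*/16}
Op 4: register job_A */2 -> active={job_A:*/2, job_C:*/16}
Op 5: register job_B */10 -> active={job_A:*/2, job_B:*/10, job_C:*/16}
Op 6: register job_B */17 -> active={job_A:*/2, job_B:*/17, job_C:*/16}
Op 7: unregister job_B -> active={job_A:*/2, job_C:*/16}
  job_A: interval 2, next fire after T=198 is 200
  job_C: interval 16, next fire after T=198 is 208
Earliest fire time = 200 (job job_A)

Answer: 200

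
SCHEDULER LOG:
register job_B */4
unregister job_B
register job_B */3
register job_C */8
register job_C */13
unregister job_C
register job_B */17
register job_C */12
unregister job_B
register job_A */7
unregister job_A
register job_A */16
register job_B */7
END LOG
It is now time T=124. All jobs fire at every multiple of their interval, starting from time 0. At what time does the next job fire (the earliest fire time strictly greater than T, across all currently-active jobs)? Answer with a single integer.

Answer: 126

Derivation:
Op 1: register job_B */4 -> active={job_B:*/4}
Op 2: unregister job_B -> active={}
Op 3: register job_B */3 -> active={job_B:*/3}
Op 4: register job_C */8 -> active={job_B:*/3, job_C:*/8}
Op 5: register job_C */13 -> active={job_B:*/3, job_C:*/13}
Op 6: unregister job_C -> active={job_B:*/3}
Op 7: register job_B */17 -> active={job_B:*/17}
Op 8: register job_C */12 -> active={job_B:*/17, job_C:*/12}
Op 9: unregister job_B -> active={job_C:*/12}
Op 10: register job_A */7 -> active={job_A:*/7, job_C:*/12}
Op 11: unregister job_A -> active={job_C:*/12}
Op 12: register job_A */16 -> active={job_A:*/16, job_C:*/12}
Op 13: register job_B */7 -> active={job_A:*/16, job_B:*/7, job_C:*/12}
  job_A: interval 16, next fire after T=124 is 128
  job_B: interval 7, next fire after T=124 is 126
  job_C: interval 12, next fire after T=124 is 132
Earliest fire time = 126 (job job_B)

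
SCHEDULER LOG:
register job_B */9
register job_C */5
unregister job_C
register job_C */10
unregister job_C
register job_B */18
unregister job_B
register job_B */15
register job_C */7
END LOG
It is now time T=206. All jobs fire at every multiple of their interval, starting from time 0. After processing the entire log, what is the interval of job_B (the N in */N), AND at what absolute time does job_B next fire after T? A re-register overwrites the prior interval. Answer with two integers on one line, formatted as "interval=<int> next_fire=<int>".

Op 1: register job_B */9 -> active={job_B:*/9}
Op 2: register job_C */5 -> active={job_B:*/9, job_C:*/5}
Op 3: unregister job_C -> active={job_B:*/9}
Op 4: register job_C */10 -> active={job_B:*/9, job_C:*/10}
Op 5: unregister job_C -> active={job_B:*/9}
Op 6: register job_B */18 -> active={job_B:*/18}
Op 7: unregister job_B -> active={}
Op 8: register job_B */15 -> active={job_B:*/15}
Op 9: register job_C */7 -> active={job_B:*/15, job_C:*/7}
Final interval of job_B = 15
Next fire of job_B after T=206: (206//15+1)*15 = 210

Answer: interval=15 next_fire=210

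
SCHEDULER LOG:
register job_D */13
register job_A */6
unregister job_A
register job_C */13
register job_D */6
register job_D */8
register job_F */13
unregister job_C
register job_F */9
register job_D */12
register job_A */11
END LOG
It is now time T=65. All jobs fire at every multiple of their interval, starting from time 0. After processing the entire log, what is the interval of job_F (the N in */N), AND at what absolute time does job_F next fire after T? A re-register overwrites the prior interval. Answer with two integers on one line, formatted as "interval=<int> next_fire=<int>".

Op 1: register job_D */13 -> active={job_D:*/13}
Op 2: register job_A */6 -> active={job_A:*/6, job_D:*/13}
Op 3: unregister job_A -> active={job_D:*/13}
Op 4: register job_C */13 -> active={job_C:*/13, job_D:*/13}
Op 5: register job_D */6 -> active={job_C:*/13, job_D:*/6}
Op 6: register job_D */8 -> active={job_C:*/13, job_D:*/8}
Op 7: register job_F */13 -> active={job_C:*/13, job_D:*/8, job_F:*/13}
Op 8: unregister job_C -> active={job_D:*/8, job_F:*/13}
Op 9: register job_F */9 -> active={job_D:*/8, job_F:*/9}
Op 10: register job_D */12 -> active={job_D:*/12, job_F:*/9}
Op 11: register job_A */11 -> active={job_A:*/11, job_D:*/12, job_F:*/9}
Final interval of job_F = 9
Next fire of job_F after T=65: (65//9+1)*9 = 72

Answer: interval=9 next_fire=72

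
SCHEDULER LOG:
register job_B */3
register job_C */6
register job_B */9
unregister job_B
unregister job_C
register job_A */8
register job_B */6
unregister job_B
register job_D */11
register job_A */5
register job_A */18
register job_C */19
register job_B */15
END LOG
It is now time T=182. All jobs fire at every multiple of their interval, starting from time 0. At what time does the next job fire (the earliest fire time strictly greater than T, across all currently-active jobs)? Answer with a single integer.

Answer: 187

Derivation:
Op 1: register job_B */3 -> active={job_B:*/3}
Op 2: register job_C */6 -> active={job_B:*/3, job_C:*/6}
Op 3: register job_B */9 -> active={job_B:*/9, job_C:*/6}
Op 4: unregister job_B -> active={job_C:*/6}
Op 5: unregister job_C -> active={}
Op 6: register job_A */8 -> active={job_A:*/8}
Op 7: register job_B */6 -> active={job_A:*/8, job_B:*/6}
Op 8: unregister job_B -> active={job_A:*/8}
Op 9: register job_D */11 -> active={job_A:*/8, job_D:*/11}
Op 10: register job_A */5 -> active={job_A:*/5, job_D:*/11}
Op 11: register job_A */18 -> active={job_A:*/18, job_D:*/11}
Op 12: register job_C */19 -> active={job_A:*/18, job_C:*/19, job_D:*/11}
Op 13: register job_B */15 -> active={job_A:*/18, job_B:*/15, job_C:*/19, job_D:*/11}
  job_A: interval 18, next fire after T=182 is 198
  job_B: interval 15, next fire after T=182 is 195
  job_C: interval 19, next fire after T=182 is 190
  job_D: interval 11, next fire after T=182 is 187
Earliest fire time = 187 (job job_D)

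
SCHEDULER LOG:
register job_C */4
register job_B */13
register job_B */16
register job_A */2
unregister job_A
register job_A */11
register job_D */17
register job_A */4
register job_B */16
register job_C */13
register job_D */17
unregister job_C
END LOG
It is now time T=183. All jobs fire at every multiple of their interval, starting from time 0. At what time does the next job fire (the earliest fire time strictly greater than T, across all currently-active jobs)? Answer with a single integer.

Op 1: register job_C */4 -> active={job_C:*/4}
Op 2: register job_B */13 -> active={job_B:*/13, job_C:*/4}
Op 3: register job_B */16 -> active={job_B:*/16, job_C:*/4}
Op 4: register job_A */2 -> active={job_A:*/2, job_B:*/16, job_C:*/4}
Op 5: unregister job_A -> active={job_B:*/16, job_C:*/4}
Op 6: register job_A */11 -> active={job_A:*/11, job_B:*/16, job_C:*/4}
Op 7: register job_D */17 -> active={job_A:*/11, job_B:*/16, job_C:*/4, job_D:*/17}
Op 8: register job_A */4 -> active={job_A:*/4, job_B:*/16, job_C:*/4, job_D:*/17}
Op 9: register job_B */16 -> active={job_A:*/4, job_B:*/16, job_C:*/4, job_D:*/17}
Op 10: register job_C */13 -> active={job_A:*/4, job_B:*/16, job_C:*/13, job_D:*/17}
Op 11: register job_D */17 -> active={job_A:*/4, job_B:*/16, job_C:*/13, job_D:*/17}
Op 12: unregister job_C -> active={job_A:*/4, job_B:*/16, job_D:*/17}
  job_A: interval 4, next fire after T=183 is 184
  job_B: interval 16, next fire after T=183 is 192
  job_D: interval 17, next fire after T=183 is 187
Earliest fire time = 184 (job job_A)

Answer: 184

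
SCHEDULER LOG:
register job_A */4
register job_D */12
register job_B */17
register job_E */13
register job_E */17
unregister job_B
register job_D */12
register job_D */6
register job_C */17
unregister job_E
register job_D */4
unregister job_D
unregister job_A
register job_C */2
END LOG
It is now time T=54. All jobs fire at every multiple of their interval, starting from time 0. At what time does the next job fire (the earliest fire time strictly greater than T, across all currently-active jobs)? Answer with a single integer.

Answer: 56

Derivation:
Op 1: register job_A */4 -> active={job_A:*/4}
Op 2: register job_D */12 -> active={job_A:*/4, job_D:*/12}
Op 3: register job_B */17 -> active={job_A:*/4, job_B:*/17, job_D:*/12}
Op 4: register job_E */13 -> active={job_A:*/4, job_B:*/17, job_D:*/12, job_E:*/13}
Op 5: register job_E */17 -> active={job_A:*/4, job_B:*/17, job_D:*/12, job_E:*/17}
Op 6: unregister job_B -> active={job_A:*/4, job_D:*/12, job_E:*/17}
Op 7: register job_D */12 -> active={job_A:*/4, job_D:*/12, job_E:*/17}
Op 8: register job_D */6 -> active={job_A:*/4, job_D:*/6, job_E:*/17}
Op 9: register job_C */17 -> active={job_A:*/4, job_C:*/17, job_D:*/6, job_E:*/17}
Op 10: unregister job_E -> active={job_A:*/4, job_C:*/17, job_D:*/6}
Op 11: register job_D */4 -> active={job_A:*/4, job_C:*/17, job_D:*/4}
Op 12: unregister job_D -> active={job_A:*/4, job_C:*/17}
Op 13: unregister job_A -> active={job_C:*/17}
Op 14: register job_C */2 -> active={job_C:*/2}
  job_C: interval 2, next fire after T=54 is 56
Earliest fire time = 56 (job job_C)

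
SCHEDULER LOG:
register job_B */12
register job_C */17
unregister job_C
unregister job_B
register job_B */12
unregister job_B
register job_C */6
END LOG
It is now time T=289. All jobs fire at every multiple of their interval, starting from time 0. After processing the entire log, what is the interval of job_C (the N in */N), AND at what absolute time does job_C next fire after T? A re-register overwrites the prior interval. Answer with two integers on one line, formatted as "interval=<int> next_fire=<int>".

Op 1: register job_B */12 -> active={job_B:*/12}
Op 2: register job_C */17 -> active={job_B:*/12, job_C:*/17}
Op 3: unregister job_C -> active={job_B:*/12}
Op 4: unregister job_B -> active={}
Op 5: register job_B */12 -> active={job_B:*/12}
Op 6: unregister job_B -> active={}
Op 7: register job_C */6 -> active={job_C:*/6}
Final interval of job_C = 6
Next fire of job_C after T=289: (289//6+1)*6 = 294

Answer: interval=6 next_fire=294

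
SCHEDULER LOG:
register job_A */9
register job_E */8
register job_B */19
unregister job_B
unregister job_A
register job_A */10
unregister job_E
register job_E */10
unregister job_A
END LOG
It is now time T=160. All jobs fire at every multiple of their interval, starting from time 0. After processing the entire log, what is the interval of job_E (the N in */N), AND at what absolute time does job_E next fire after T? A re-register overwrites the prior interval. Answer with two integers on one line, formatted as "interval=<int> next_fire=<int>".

Op 1: register job_A */9 -> active={job_A:*/9}
Op 2: register job_E */8 -> active={job_A:*/9, job_E:*/8}
Op 3: register job_B */19 -> active={job_A:*/9, job_B:*/19, job_E:*/8}
Op 4: unregister job_B -> active={job_A:*/9, job_E:*/8}
Op 5: unregister job_A -> active={job_E:*/8}
Op 6: register job_A */10 -> active={job_A:*/10, job_E:*/8}
Op 7: unregister job_E -> active={job_A:*/10}
Op 8: register job_E */10 -> active={job_A:*/10, job_E:*/10}
Op 9: unregister job_A -> active={job_E:*/10}
Final interval of job_E = 10
Next fire of job_E after T=160: (160//10+1)*10 = 170

Answer: interval=10 next_fire=170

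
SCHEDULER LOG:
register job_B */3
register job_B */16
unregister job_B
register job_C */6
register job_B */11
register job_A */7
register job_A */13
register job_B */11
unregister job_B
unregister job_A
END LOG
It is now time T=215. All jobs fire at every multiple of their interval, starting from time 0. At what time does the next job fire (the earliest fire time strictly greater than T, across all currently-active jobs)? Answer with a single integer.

Answer: 216

Derivation:
Op 1: register job_B */3 -> active={job_B:*/3}
Op 2: register job_B */16 -> active={job_B:*/16}
Op 3: unregister job_B -> active={}
Op 4: register job_C */6 -> active={job_C:*/6}
Op 5: register job_B */11 -> active={job_B:*/11, job_C:*/6}
Op 6: register job_A */7 -> active={job_A:*/7, job_B:*/11, job_C:*/6}
Op 7: register job_A */13 -> active={job_A:*/13, job_B:*/11, job_C:*/6}
Op 8: register job_B */11 -> active={job_A:*/13, job_B:*/11, job_C:*/6}
Op 9: unregister job_B -> active={job_A:*/13, job_C:*/6}
Op 10: unregister job_A -> active={job_C:*/6}
  job_C: interval 6, next fire after T=215 is 216
Earliest fire time = 216 (job job_C)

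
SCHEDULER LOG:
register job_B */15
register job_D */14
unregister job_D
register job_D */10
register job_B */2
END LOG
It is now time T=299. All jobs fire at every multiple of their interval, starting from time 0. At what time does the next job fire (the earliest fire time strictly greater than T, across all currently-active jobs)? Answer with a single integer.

Op 1: register job_B */15 -> active={job_B:*/15}
Op 2: register job_D */14 -> active={job_B:*/15, job_D:*/14}
Op 3: unregister job_D -> active={job_B:*/15}
Op 4: register job_D */10 -> active={job_B:*/15, job_D:*/10}
Op 5: register job_B */2 -> active={job_B:*/2, job_D:*/10}
  job_B: interval 2, next fire after T=299 is 300
  job_D: interval 10, next fire after T=299 is 300
Earliest fire time = 300 (job job_B)

Answer: 300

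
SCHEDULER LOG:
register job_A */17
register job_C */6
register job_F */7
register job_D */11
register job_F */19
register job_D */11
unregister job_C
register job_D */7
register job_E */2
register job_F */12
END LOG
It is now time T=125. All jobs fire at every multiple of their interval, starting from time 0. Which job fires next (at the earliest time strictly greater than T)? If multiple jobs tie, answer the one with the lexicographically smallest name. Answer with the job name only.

Op 1: register job_A */17 -> active={job_A:*/17}
Op 2: register job_C */6 -> active={job_A:*/17, job_C:*/6}
Op 3: register job_F */7 -> active={job_A:*/17, job_C:*/6, job_F:*/7}
Op 4: register job_D */11 -> active={job_A:*/17, job_C:*/6, job_D:*/11, job_F:*/7}
Op 5: register job_F */19 -> active={job_A:*/17, job_C:*/6, job_D:*/11, job_F:*/19}
Op 6: register job_D */11 -> active={job_A:*/17, job_C:*/6, job_D:*/11, job_F:*/19}
Op 7: unregister job_C -> active={job_A:*/17, job_D:*/11, job_F:*/19}
Op 8: register job_D */7 -> active={job_A:*/17, job_D:*/7, job_F:*/19}
Op 9: register job_E */2 -> active={job_A:*/17, job_D:*/7, job_E:*/2, job_F:*/19}
Op 10: register job_F */12 -> active={job_A:*/17, job_D:*/7, job_E:*/2, job_F:*/12}
  job_A: interval 17, next fire after T=125 is 136
  job_D: interval 7, next fire after T=125 is 126
  job_E: interval 2, next fire after T=125 is 126
  job_F: interval 12, next fire after T=125 is 132
Earliest = 126, winner (lex tiebreak) = job_D

Answer: job_D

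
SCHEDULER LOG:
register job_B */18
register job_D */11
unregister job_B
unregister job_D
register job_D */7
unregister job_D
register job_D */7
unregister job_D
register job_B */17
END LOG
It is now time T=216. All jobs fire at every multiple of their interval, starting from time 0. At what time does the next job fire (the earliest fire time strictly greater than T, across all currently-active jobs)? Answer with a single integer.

Answer: 221

Derivation:
Op 1: register job_B */18 -> active={job_B:*/18}
Op 2: register job_D */11 -> active={job_B:*/18, job_D:*/11}
Op 3: unregister job_B -> active={job_D:*/11}
Op 4: unregister job_D -> active={}
Op 5: register job_D */7 -> active={job_D:*/7}
Op 6: unregister job_D -> active={}
Op 7: register job_D */7 -> active={job_D:*/7}
Op 8: unregister job_D -> active={}
Op 9: register job_B */17 -> active={job_B:*/17}
  job_B: interval 17, next fire after T=216 is 221
Earliest fire time = 221 (job job_B)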